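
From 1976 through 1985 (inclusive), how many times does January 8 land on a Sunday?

2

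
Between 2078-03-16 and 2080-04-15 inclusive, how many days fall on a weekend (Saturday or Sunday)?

218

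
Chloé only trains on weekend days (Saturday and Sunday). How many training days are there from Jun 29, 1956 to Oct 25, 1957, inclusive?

138

Jun 29, 1956 is a Friday.
From Jun 29, 1956 to Oct 25, 1957 is 484 days inclusive.
484 = 7 × 69 + 1, so there are 69 full weeks plus 1 extra day.
Each full week contributes 2 weekend days (Sat, Sun): 69 × 2 = 138.
The 1 extra day is Friday — none qualify.
Total: 138 + 0 = 138.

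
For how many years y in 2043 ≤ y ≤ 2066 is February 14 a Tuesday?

Day of week of February 14 in each year:
2043: Sat, 2044: Sun, 2045: Tue ✓, 2046: Wed, 2047: Thu, 2048: Fri, 2049: Sun, 2050: Mon, 2051: Tue ✓, 2052: Wed, 2053: Fri, 2054: Sat, 2055: Sun, 2056: Mon, 2057: Wed, 2058: Thu, 2059: Fri, 2060: Sat, 2061: Mon, 2062: Tue ✓, 2063: Wed, 2064: Thu, 2065: Sat, 2066: Sun
Tuesdays: 2045, 2051, 2062.

3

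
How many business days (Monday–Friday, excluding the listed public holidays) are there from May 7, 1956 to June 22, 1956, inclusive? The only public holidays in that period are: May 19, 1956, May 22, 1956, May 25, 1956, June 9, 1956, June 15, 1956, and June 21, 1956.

31 business days

May 7, 1956 is a Monday.
That's 47 days from start to end, counting both.
47 = 7 × 6 + 5, so there are 6 full weeks plus 5 extra days.
Each full week contributes 5 weekdays (Mon–Fri): 6 × 5 = 30.
The 5 extra days are Mon, Tue, Wed, Thu, Fri — 5 of them qualify.
Total: 30 + 5 = 35.
Holidays: May 19, 1956 (Sat); May 22, 1956 (Tue); May 25, 1956 (Fri); June 9, 1956 (Sat); June 15, 1956 (Fri); June 21, 1956 (Thu).
4 of the 6 holidays fall on weekdays; the rest are weekends and were already excluded.
Business days: 35 − 4 = 31.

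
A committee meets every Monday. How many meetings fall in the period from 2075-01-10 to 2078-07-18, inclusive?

184 Mondays

2075-01-10 is a Thursday.
The range spans 1286 days (inclusive of both endpoints).
1286 = 7 × 183 + 5, so there are 183 full weeks plus 5 extra days.
Each full week contributes one Monday: 183 so far.
The 5 extra days are Thu, Fri, Sat, Sun, Mon — 1 of them qualifies.
Total: 183 + 1 = 184.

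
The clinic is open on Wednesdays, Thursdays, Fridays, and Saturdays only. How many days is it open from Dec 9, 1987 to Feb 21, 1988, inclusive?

Dec 9, 1987 is a Wednesday.
From Dec 9, 1987 to Feb 21, 1988 is 75 days inclusive.
75 = 7 × 10 + 5, so there are 10 full weeks plus 5 extra days.
Each full week contributes 4 days from the set (Wed, Thu, Fri, Sat): 10 × 4 = 40.
The 5 extra days are Wed, Thu, Fri, Sat, Sun — 4 of them qualify.
Total: 40 + 4 = 44.

44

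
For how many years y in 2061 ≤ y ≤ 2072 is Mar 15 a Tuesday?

3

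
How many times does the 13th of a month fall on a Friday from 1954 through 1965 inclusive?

21

Friday-the-13ths by year:
1954: Aug
1955: May
1956: Jan, Apr, Jul
1957: Sep, Dec
1958: Jun
1959: Feb, Mar, Nov
1960: May
1961: Jan, Oct
1962: Apr, Jul
1963: Sep, Dec
1964: Mar, Nov
1965: Aug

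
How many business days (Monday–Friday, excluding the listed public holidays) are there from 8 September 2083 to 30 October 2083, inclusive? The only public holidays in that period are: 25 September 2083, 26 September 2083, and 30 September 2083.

37

8 September 2083 is a Wednesday.
From 8 September 2083 to 30 October 2083 is 53 days inclusive.
53 = 7 × 7 + 4, so there are 7 full weeks plus 4 extra days.
Each full week contributes 5 weekdays (Mon–Fri): 7 × 5 = 35.
The 4 extra days are Wed, Thu, Fri, Sat — 3 of them qualify.
Total: 35 + 3 = 38.
Holidays: 25 September 2083 (Sat); 26 September 2083 (Sun); 30 September 2083 (Thu).
1 of the 3 holidays fall on weekdays; the rest are weekends and were already excluded.
Business days: 38 − 1 = 37.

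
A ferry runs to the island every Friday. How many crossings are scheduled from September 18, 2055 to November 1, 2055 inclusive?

September 18, 2055 is a Saturday.
That's 45 days from start to end, counting both.
45 = 7 × 6 + 3, so there are 6 full weeks plus 3 extra days.
Each full week contributes one Friday: 6 so far.
The 3 extra days are Saturday, Sunday, Monday — none qualify.
Total: 6 + 0 = 6.

6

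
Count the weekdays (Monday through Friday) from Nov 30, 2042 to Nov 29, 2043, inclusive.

260 weekdays

Nov 30, 2042 is a Sunday.
That's 365 days from start to end, counting both.
365 = 7 × 52 + 1, so there are 52 full weeks plus 1 extra day.
Each full week contributes 5 weekdays (Mon–Fri): 52 × 5 = 260.
The 1 extra day is Sun — none qualify.
Total: 260 + 0 = 260.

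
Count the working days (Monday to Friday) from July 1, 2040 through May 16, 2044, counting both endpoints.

1011 weekdays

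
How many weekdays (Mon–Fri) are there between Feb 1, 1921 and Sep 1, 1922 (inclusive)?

Feb 1, 1921 is a Tuesday.
From Feb 1, 1921 to Sep 1, 1922 is 578 days inclusive.
578 = 7 × 82 + 4, so there are 82 full weeks plus 4 extra days.
Each full week contributes 5 weekdays (Mon–Fri): 82 × 5 = 410.
The 4 extra days are Tue, Wed, Thu, Fri — 4 of them qualify.
Total: 410 + 4 = 414.

414 weekdays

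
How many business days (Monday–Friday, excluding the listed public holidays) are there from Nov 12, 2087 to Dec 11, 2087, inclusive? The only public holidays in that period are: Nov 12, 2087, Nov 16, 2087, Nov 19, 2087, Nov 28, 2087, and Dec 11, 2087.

18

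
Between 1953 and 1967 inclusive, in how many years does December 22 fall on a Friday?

2

Day of week of December 22 in each year:
1953: Tue, 1954: Wed, 1955: Thu, 1956: Sat, 1957: Sun, 1958: Mon, 1959: Tue, 1960: Thu, 1961: Fri ✓, 1962: Sat, 1963: Sun, 1964: Tue, 1965: Wed, 1966: Thu, 1967: Fri ✓
Fridays: 1961, 1967.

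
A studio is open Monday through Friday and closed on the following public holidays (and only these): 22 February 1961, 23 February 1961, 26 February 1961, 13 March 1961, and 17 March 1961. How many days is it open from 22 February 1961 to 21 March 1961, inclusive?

22 February 1961 is a Wednesday.
From 22 February 1961 to 21 March 1961 is 28 days inclusive.
28 = 7 × 4, so the span is exactly 4 full weeks.
Each full week contributes 5 weekdays (Mon–Fri): 4 × 5 = 20.
Holidays: 22 February 1961 (Wed); 23 February 1961 (Thu); 26 February 1961 (Sun); 13 March 1961 (Mon); 17 March 1961 (Fri).
4 of the 5 holidays fall on weekdays; the rest are weekends and were already excluded.
Business days: 20 − 4 = 16.

16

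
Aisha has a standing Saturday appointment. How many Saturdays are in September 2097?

2097-09-01 is a Sunday.
That's 30 days from start to end, counting both.
30 = 7 × 4 + 2, so there are 4 full weeks plus 2 extra days.
Each full week contributes one Saturday: 4 so far.
The 2 extra days are Sun, Mon — none qualify.
Total: 4 + 0 = 4.

4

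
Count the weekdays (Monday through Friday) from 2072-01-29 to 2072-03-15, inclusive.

33 weekdays

2072-01-29 is a Friday.
That's 47 days from start to end, counting both.
47 = 7 × 6 + 5, so there are 6 full weeks plus 5 extra days.
Each full week contributes 5 weekdays (Mon–Fri): 6 × 5 = 30.
The 5 extra days are Fri, Sat, Sun, Mon, Tue — 3 of them qualify.
Total: 30 + 3 = 33.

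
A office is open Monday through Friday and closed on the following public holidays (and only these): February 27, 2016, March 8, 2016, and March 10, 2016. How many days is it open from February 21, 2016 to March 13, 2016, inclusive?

13 business days

February 21, 2016 is a Sunday.
That's 22 days from start to end, counting both.
22 = 7 × 3 + 1, so there are 3 full weeks plus 1 extra day.
Each full week contributes 5 weekdays (Mon–Fri): 3 × 5 = 15.
The 1 extra day is Sunday — none qualify.
Total: 15 + 0 = 15.
Holidays: February 27, 2016 (Sat); March 8, 2016 (Tue); March 10, 2016 (Thu).
2 of the 3 holidays fall on weekdays; the rest are weekends and were already excluded.
Business days: 15 − 2 = 13.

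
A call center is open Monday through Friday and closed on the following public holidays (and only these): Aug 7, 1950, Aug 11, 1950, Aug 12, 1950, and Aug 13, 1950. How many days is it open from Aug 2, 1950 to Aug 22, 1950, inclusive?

13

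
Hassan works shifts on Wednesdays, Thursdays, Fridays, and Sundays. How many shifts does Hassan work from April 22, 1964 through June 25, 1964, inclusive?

April 22, 1964 is a Wednesday.
That's 65 days from start to end, counting both.
65 = 7 × 9 + 2, so there are 9 full weeks plus 2 extra days.
Each full week contributes 4 days from the set (Wed, Thu, Fri, Sun): 9 × 4 = 36.
The 2 extra days are Wednesday, Thursday — 2 of them qualify.
Total: 36 + 2 = 38.

38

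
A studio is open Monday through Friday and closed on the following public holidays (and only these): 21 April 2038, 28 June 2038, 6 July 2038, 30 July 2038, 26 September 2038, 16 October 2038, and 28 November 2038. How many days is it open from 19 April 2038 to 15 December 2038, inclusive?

169

19 April 2038 is a Monday.
That's 241 days from start to end, counting both.
241 = 7 × 34 + 3, so there are 34 full weeks plus 3 extra days.
Each full week contributes 5 weekdays (Mon–Fri): 34 × 5 = 170.
The 3 extra days are Mon, Tue, Wed — 3 of them qualify.
Total: 170 + 3 = 173.
Holidays: 21 April 2038 (Wed); 28 June 2038 (Mon); 6 July 2038 (Tue); 30 July 2038 (Fri); 26 September 2038 (Sun); 16 October 2038 (Sat); 28 November 2038 (Sun).
4 of the 7 holidays fall on weekdays; the rest are weekends and were already excluded.
Business days: 173 − 4 = 169.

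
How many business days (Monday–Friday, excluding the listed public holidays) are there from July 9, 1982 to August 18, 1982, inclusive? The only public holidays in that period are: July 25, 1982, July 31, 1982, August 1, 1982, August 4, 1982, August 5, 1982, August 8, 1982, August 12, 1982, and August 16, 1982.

25

July 9, 1982 is a Friday.
That's 41 days from start to end, counting both.
41 = 7 × 5 + 6, so there are 5 full weeks plus 6 extra days.
Each full week contributes 5 weekdays (Mon–Fri): 5 × 5 = 25.
The 6 extra days are Fri, Sat, Sun, Mon, Tue, Wed — 4 of them qualify.
Total: 25 + 4 = 29.
Holidays: July 25, 1982 (Sun); July 31, 1982 (Sat); August 1, 1982 (Sun); August 4, 1982 (Wed); August 5, 1982 (Thu); August 8, 1982 (Sun); August 12, 1982 (Thu); August 16, 1982 (Mon).
4 of the 8 holidays fall on weekdays; the rest are weekends and were already excluded.
Business days: 29 − 4 = 25.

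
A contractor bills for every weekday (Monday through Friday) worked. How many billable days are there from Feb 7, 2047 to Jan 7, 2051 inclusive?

1022

Feb 7, 2047 is a Thursday.
That's 1431 days from start to end, counting both.
1431 = 7 × 204 + 3, so there are 204 full weeks plus 3 extra days.
Each full week contributes 5 weekdays (Mon–Fri): 204 × 5 = 1020.
The 3 extra days are Thursday, Friday, Saturday — 2 of them qualify.
Total: 1020 + 2 = 1022.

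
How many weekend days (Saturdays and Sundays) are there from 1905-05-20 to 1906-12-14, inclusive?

1905-05-20 is a Saturday.
That's 574 days from start to end, counting both.
574 = 7 × 82, so the span is exactly 82 full weeks.
Each full week contributes 2 weekend days (Sat, Sun): 82 × 2 = 164.

164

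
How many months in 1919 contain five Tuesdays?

4

A month has five Tuesdays exactly when Tuesday falls within its first (length − 28) days.
Jan: 31 days, starts Wed → 5 of Wed, Thu, Fri
Feb: 28 days, starts Sat → 5 of (none)
Mar: 31 days, starts Sat → 5 of Sat, Sun, Mon
Apr: 30 days, starts Tue → 5 of Tue, Wed ✓
May: 31 days, starts Thu → 5 of Thu, Fri, Sat
Jun: 30 days, starts Sun → 5 of Sun, Mon
Jul: 31 days, starts Tue → 5 of Tue, Wed, Thu ✓
Aug: 31 days, starts Fri → 5 of Fri, Sat, Sun
Sep: 30 days, starts Mon → 5 of Mon, Tue ✓
Oct: 31 days, starts Wed → 5 of Wed, Thu, Fri
Nov: 30 days, starts Sat → 5 of Sat, Sun
Dec: 31 days, starts Mon → 5 of Mon, Tue, Wed ✓
Months with five Tuesdays: Apr, Jul, Sep, Dec.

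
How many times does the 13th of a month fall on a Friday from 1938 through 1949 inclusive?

19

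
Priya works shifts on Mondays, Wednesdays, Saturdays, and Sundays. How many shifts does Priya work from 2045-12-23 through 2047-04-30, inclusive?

283

2045-12-23 is a Saturday.
The range spans 494 days (inclusive of both endpoints).
494 = 7 × 70 + 4, so there are 70 full weeks plus 4 extra days.
Each full week contributes 4 days from the set (Mon, Wed, Sat, Sun): 70 × 4 = 280.
The 4 extra days are Saturday, Sunday, Monday, Tuesday — 3 of them qualify.
Total: 280 + 3 = 283.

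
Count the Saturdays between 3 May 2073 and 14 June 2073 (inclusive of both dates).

6

3 May 2073 is a Wednesday.
From 3 May 2073 to 14 June 2073 is 43 days inclusive.
43 = 7 × 6 + 1, so there are 6 full weeks plus 1 extra day.
Each full week contributes one Saturday: 6 so far.
The 1 extra day is Wednesday — none qualify.
Total: 6 + 0 = 6.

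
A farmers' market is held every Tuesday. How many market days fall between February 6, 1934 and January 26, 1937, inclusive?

156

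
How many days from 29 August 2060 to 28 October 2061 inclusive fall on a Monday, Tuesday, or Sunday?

29 August 2060 is a Sunday.
The range spans 426 days (inclusive of both endpoints).
426 = 7 × 60 + 6, so there are 60 full weeks plus 6 extra days.
Each full week contributes 3 days from the set (Mon, Tue, Sun): 60 × 3 = 180.
The 6 extra days are Sunday, Monday, Tuesday, Wednesday, Thursday, Friday — 3 of them qualify.
Total: 180 + 3 = 183.

183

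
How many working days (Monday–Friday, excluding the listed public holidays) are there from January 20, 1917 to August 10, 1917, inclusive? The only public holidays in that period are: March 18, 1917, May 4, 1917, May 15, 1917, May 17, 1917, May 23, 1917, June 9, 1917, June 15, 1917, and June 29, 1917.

139 working days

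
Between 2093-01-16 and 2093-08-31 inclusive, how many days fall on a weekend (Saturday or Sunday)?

66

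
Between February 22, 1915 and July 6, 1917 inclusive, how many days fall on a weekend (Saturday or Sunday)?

February 22, 1915 is a Monday.
The range spans 866 days (inclusive of both endpoints).
866 = 7 × 123 + 5, so there are 123 full weeks plus 5 extra days.
Each full week contributes 2 weekend days (Sat, Sun): 123 × 2 = 246.
The 5 extra days are Mon, Tue, Wed, Thu, Fri — none qualify.
Total: 246 + 0 = 246.

246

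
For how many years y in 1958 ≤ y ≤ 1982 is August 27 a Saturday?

3

Day of week of August 27 in each year:
1958: Wed, 1959: Thu, 1960: Sat ✓, 1961: Sun, 1962: Mon, 1963: Tue, 1964: Thu, 1965: Fri, 1966: Sat ✓, 1967: Sun, 1968: Tue, 1969: Wed, 1970: Thu, 1971: Fri, 1972: Sun, 1973: Mon, 1974: Tue, 1975: Wed, 1976: Fri, 1977: Sat ✓, 1978: Sun, 1979: Mon, 1980: Wed, 1981: Thu, 1982: Fri
Saturdays: 1960, 1966, 1977.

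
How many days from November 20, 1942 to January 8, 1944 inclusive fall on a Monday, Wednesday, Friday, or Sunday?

237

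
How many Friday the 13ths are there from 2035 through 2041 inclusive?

13

Friday-the-13ths by year:
2035: Apr, Jul
2036: Jun
2037: Feb, Mar, Nov
2038: Aug
2039: May
2040: Jan, Apr, Jul
2041: Sep, Dec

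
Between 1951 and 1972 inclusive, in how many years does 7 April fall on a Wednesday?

3

Day of week of April 7 in each year:
1951: Sat, 1952: Mon, 1953: Tue, 1954: Wed ✓, 1955: Thu, 1956: Sat, 1957: Sun, 1958: Mon, 1959: Tue, 1960: Thu, 1961: Fri, 1962: Sat, 1963: Sun, 1964: Tue, 1965: Wed ✓, 1966: Thu, 1967: Fri, 1968: Sun, 1969: Mon, 1970: Tue, 1971: Wed ✓, 1972: Fri
Wednesdays: 1954, 1965, 1971.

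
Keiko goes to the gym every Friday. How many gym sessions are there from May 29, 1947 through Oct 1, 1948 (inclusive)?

71

May 29, 1947 is a Thursday.
From May 29, 1947 to Oct 1, 1948 is 492 days inclusive.
492 = 7 × 70 + 2, so there are 70 full weeks plus 2 extra days.
Each full week contributes one Friday: 70 so far.
The 2 extra days are Thu, Fri — 1 of them qualifies.
Total: 70 + 1 = 71.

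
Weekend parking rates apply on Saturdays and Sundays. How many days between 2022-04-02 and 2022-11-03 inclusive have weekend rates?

2022-04-02 is a Saturday.
The range spans 216 days (inclusive of both endpoints).
216 = 7 × 30 + 6, so there are 30 full weeks plus 6 extra days.
Each full week contributes 2 weekend days (Sat, Sun): 30 × 2 = 60.
The 6 extra days are Sat, Sun, Mon, Tue, Wed, Thu — 2 of them qualify.
Total: 60 + 2 = 62.

62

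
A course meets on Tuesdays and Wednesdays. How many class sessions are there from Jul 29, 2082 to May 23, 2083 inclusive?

85

Jul 29, 2082 is a Wednesday.
That's 299 days from start to end, counting both.
299 = 7 × 42 + 5, so there are 42 full weeks plus 5 extra days.
Each full week contributes 2 days from the set (Tue, Wed): 42 × 2 = 84.
The 5 extra days are Wednesday, Thursday, Friday, Saturday, Sunday — 1 of them qualifies.
Total: 84 + 1 = 85.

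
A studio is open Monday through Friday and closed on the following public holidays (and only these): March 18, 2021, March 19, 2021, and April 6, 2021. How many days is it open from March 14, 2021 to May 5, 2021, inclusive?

35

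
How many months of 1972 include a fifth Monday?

4

A month has five Mondays exactly when Monday falls within its first (length − 28) days.
Jan: 31 days, starts Sat → 5 of Sat, Sun, Mon ✓
Feb: 29 days, starts Tue → 5 of Tue
Mar: 31 days, starts Wed → 5 of Wed, Thu, Fri
Apr: 30 days, starts Sat → 5 of Sat, Sun
May: 31 days, starts Mon → 5 of Mon, Tue, Wed ✓
Jun: 30 days, starts Thu → 5 of Thu, Fri
Jul: 31 days, starts Sat → 5 of Sat, Sun, Mon ✓
Aug: 31 days, starts Tue → 5 of Tue, Wed, Thu
Sep: 30 days, starts Fri → 5 of Fri, Sat
Oct: 31 days, starts Sun → 5 of Sun, Mon, Tue ✓
Nov: 30 days, starts Wed → 5 of Wed, Thu
Dec: 31 days, starts Fri → 5 of Fri, Sat, Sun
Months with five Mondays: Jan, May, Jul, Oct.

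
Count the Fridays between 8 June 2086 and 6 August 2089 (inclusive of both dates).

165

8 June 2086 is a Saturday.
From 8 June 2086 to 6 August 2089 is 1156 days inclusive.
1156 = 7 × 165 + 1, so there are 165 full weeks plus 1 extra day.
Each full week contributes one Friday: 165 so far.
The 1 extra day is Saturday — none qualify.
Total: 165 + 0 = 165.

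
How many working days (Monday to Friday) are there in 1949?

260 weekdays

January 1, 1949 is a Saturday.
That's 365 days from start to end, counting both.
365 = 7 × 52 + 1, so there are 52 full weeks plus 1 extra day.
Each full week contributes 5 weekdays (Mon–Fri): 52 × 5 = 260.
The 1 extra day is Saturday — none qualify.
Total: 260 + 0 = 260.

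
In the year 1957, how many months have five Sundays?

A month has five Sundays exactly when Sunday falls within its first (length − 28) days.
Jan: 31 days, starts Tue → 5 of Tue, Wed, Thu
Feb: 28 days, starts Fri → 5 of (none)
Mar: 31 days, starts Fri → 5 of Fri, Sat, Sun ✓
Apr: 30 days, starts Mon → 5 of Mon, Tue
May: 31 days, starts Wed → 5 of Wed, Thu, Fri
Jun: 30 days, starts Sat → 5 of Sat, Sun ✓
Jul: 31 days, starts Mon → 5 of Mon, Tue, Wed
Aug: 31 days, starts Thu → 5 of Thu, Fri, Sat
Sep: 30 days, starts Sun → 5 of Sun, Mon ✓
Oct: 31 days, starts Tue → 5 of Tue, Wed, Thu
Nov: 30 days, starts Fri → 5 of Fri, Sat
Dec: 31 days, starts Sun → 5 of Sun, Mon, Tue ✓
Months with five Sundays: Mar, Jun, Sep, Dec.

4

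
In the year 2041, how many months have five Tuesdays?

5

A month has five Tuesdays exactly when Tuesday falls within its first (length − 28) days.
Jan: 31 days, starts Tue → 5 of Tue, Wed, Thu ✓
Feb: 28 days, starts Fri → 5 of (none)
Mar: 31 days, starts Fri → 5 of Fri, Sat, Sun
Apr: 30 days, starts Mon → 5 of Mon, Tue ✓
May: 31 days, starts Wed → 5 of Wed, Thu, Fri
Jun: 30 days, starts Sat → 5 of Sat, Sun
Jul: 31 days, starts Mon → 5 of Mon, Tue, Wed ✓
Aug: 31 days, starts Thu → 5 of Thu, Fri, Sat
Sep: 30 days, starts Sun → 5 of Sun, Mon
Oct: 31 days, starts Tue → 5 of Tue, Wed, Thu ✓
Nov: 30 days, starts Fri → 5 of Fri, Sat
Dec: 31 days, starts Sun → 5 of Sun, Mon, Tue ✓
Months with five Tuesdays: Jan, Apr, Jul, Oct, Dec.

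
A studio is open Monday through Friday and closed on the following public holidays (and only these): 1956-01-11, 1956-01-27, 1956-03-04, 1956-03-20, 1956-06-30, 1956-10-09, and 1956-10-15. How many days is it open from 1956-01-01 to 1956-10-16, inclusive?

1956-01-01 is a Sunday.
That's 290 days from start to end, counting both.
290 = 7 × 41 + 3, so there are 41 full weeks plus 3 extra days.
Each full week contributes 5 weekdays (Mon–Fri): 41 × 5 = 205.
The 3 extra days are Sun, Mon, Tue — 2 of them qualify.
Total: 205 + 2 = 207.
Holidays: 1956-01-11 (Wed); 1956-01-27 (Fri); 1956-03-04 (Sun); 1956-03-20 (Tue); 1956-06-30 (Sat); 1956-10-09 (Tue); 1956-10-15 (Mon).
5 of the 7 holidays fall on weekdays; the rest are weekends and were already excluded.
Business days: 207 − 5 = 202.

202 business days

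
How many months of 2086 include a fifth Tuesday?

A month has five Tuesdays exactly when Tuesday falls within its first (length − 28) days.
Jan: 31 days, starts Tue → 5 of Tue, Wed, Thu ✓
Feb: 28 days, starts Fri → 5 of (none)
Mar: 31 days, starts Fri → 5 of Fri, Sat, Sun
Apr: 30 days, starts Mon → 5 of Mon, Tue ✓
May: 31 days, starts Wed → 5 of Wed, Thu, Fri
Jun: 30 days, starts Sat → 5 of Sat, Sun
Jul: 31 days, starts Mon → 5 of Mon, Tue, Wed ✓
Aug: 31 days, starts Thu → 5 of Thu, Fri, Sat
Sep: 30 days, starts Sun → 5 of Sun, Mon
Oct: 31 days, starts Tue → 5 of Tue, Wed, Thu ✓
Nov: 30 days, starts Fri → 5 of Fri, Sat
Dec: 31 days, starts Sun → 5 of Sun, Mon, Tue ✓
Months with five Tuesdays: Jan, Apr, Jul, Oct, Dec.

5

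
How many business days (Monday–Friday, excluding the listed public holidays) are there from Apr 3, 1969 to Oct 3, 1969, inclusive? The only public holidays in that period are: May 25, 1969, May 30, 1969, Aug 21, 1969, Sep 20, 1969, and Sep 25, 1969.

Apr 3, 1969 is a Thursday.
From Apr 3, 1969 to Oct 3, 1969 is 184 days inclusive.
184 = 7 × 26 + 2, so there are 26 full weeks plus 2 extra days.
Each full week contributes 5 weekdays (Mon–Fri): 26 × 5 = 130.
The 2 extra days are Thursday, Friday — 2 of them qualify.
Total: 130 + 2 = 132.
Holidays: May 25, 1969 (Sun); May 30, 1969 (Fri); Aug 21, 1969 (Thu); Sep 20, 1969 (Sat); Sep 25, 1969 (Thu).
3 of the 5 holidays fall on weekdays; the rest are weekends and were already excluded.
Business days: 132 − 3 = 129.

129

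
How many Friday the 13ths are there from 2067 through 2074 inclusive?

Friday-the-13ths by year:
2067: May
2068: Jan, Apr, Jul
2069: Sep, Dec
2070: Jun
2071: Feb, Mar, Nov
2072: May
2073: Jan, Oct
2074: Apr, Jul

15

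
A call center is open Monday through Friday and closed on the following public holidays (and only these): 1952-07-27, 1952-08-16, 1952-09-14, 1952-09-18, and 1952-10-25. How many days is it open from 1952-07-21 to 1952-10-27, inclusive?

70 working days

1952-07-21 is a Monday.
The range spans 99 days (inclusive of both endpoints).
99 = 7 × 14 + 1, so there are 14 full weeks plus 1 extra day.
Each full week contributes 5 weekdays (Mon–Fri): 14 × 5 = 70.
The 1 extra day is Monday — 1 of them qualifies.
Total: 70 + 1 = 71.
Holidays: 1952-07-27 (Sun); 1952-08-16 (Sat); 1952-09-14 (Sun); 1952-09-18 (Thu); 1952-10-25 (Sat).
1 of the 5 holidays fall on weekdays; the rest are weekends and were already excluded.
Business days: 71 − 1 = 70.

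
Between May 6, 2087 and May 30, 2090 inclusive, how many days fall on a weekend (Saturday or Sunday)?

320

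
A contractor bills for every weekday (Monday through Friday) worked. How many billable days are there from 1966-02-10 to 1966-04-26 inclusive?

1966-02-10 is a Thursday.
That's 76 days from start to end, counting both.
76 = 7 × 10 + 6, so there are 10 full weeks plus 6 extra days.
Each full week contributes 5 weekdays (Mon–Fri): 10 × 5 = 50.
The 6 extra days are Thu, Fri, Sat, Sun, Mon, Tue — 4 of them qualify.
Total: 50 + 4 = 54.

54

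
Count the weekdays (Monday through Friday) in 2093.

261 weekdays

1 January 2093 is a Thursday.
From 1 January 2093 to 31 December 2093 is 365 days inclusive.
365 = 7 × 52 + 1, so there are 52 full weeks plus 1 extra day.
Each full week contributes 5 weekdays (Mon–Fri): 52 × 5 = 260.
The 1 extra day is Thursday — 1 of them qualifies.
Total: 260 + 1 = 261.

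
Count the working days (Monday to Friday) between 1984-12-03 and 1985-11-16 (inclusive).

250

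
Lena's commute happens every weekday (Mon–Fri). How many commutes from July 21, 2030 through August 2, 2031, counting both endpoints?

270 weekdays

July 21, 2030 is a Sunday.
The range spans 378 days (inclusive of both endpoints).
378 = 7 × 54, so the span is exactly 54 full weeks.
Each full week contributes 5 weekdays (Mon–Fri): 54 × 5 = 270.
Total: 270.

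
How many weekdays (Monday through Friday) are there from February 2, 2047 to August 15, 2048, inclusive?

February 2, 2047 is a Saturday.
From February 2, 2047 to August 15, 2048 is 561 days inclusive.
561 = 7 × 80 + 1, so there are 80 full weeks plus 1 extra day.
Each full week contributes 5 weekdays (Mon–Fri): 80 × 5 = 400.
The 1 extra day is Sat — none qualify.
Total: 400 + 0 = 400.

400 weekdays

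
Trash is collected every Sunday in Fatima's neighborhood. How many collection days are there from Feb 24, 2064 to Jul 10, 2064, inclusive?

20

Feb 24, 2064 is a Sunday.
That's 138 days from start to end, counting both.
138 = 7 × 19 + 5, so there are 19 full weeks plus 5 extra days.
Each full week contributes one Sunday: 19 so far.
The 5 extra days are Sunday, Monday, Tuesday, Wednesday, Thursday — 1 of them qualifies.
Total: 19 + 1 = 20.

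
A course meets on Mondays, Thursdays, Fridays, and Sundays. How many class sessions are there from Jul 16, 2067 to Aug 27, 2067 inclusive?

Jul 16, 2067 is a Saturday.
The range spans 43 days (inclusive of both endpoints).
43 = 7 × 6 + 1, so there are 6 full weeks plus 1 extra day.
Each full week contributes 4 days from the set (Mon, Thu, Fri, Sun): 6 × 4 = 24.
The 1 extra day is Saturday — none qualify.
Total: 24 + 0 = 24.

24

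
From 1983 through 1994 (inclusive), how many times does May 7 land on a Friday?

1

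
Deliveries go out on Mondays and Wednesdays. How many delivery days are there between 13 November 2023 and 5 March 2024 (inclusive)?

13 November 2023 is a Monday.
That's 114 days from start to end, counting both.
114 = 7 × 16 + 2, so there are 16 full weeks plus 2 extra days.
Each full week contributes 2 days from the set (Mon, Wed): 16 × 2 = 32.
The 2 extra days are Monday, Tuesday — 1 of them qualifies.
Total: 32 + 1 = 33.

33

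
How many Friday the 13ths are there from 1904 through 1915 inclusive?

20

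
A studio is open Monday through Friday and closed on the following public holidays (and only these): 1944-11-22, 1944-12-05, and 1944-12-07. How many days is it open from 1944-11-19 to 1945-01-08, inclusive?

33

1944-11-19 is a Sunday.
From 1944-11-19 to 1945-01-08 is 51 days inclusive.
51 = 7 × 7 + 2, so there are 7 full weeks plus 2 extra days.
Each full week contributes 5 weekdays (Mon–Fri): 7 × 5 = 35.
The 2 extra days are Sun, Mon — 1 of them qualifies.
Total: 35 + 1 = 36.
Holidays: 1944-11-22 (Wed); 1944-12-05 (Tue); 1944-12-07 (Thu).
All 3 holidays fall on weekdays, so subtract 3.
Business days: 36 − 3 = 33.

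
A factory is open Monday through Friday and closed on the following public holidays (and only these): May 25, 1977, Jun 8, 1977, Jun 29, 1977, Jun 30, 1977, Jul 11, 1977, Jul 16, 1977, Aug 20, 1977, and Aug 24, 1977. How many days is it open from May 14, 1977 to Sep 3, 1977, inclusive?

May 14, 1977 is a Saturday.
That's 113 days from start to end, counting both.
113 = 7 × 16 + 1, so there are 16 full weeks plus 1 extra day.
Each full week contributes 5 weekdays (Mon–Fri): 16 × 5 = 80.
The 1 extra day is Sat — none qualify.
Total: 80 + 0 = 80.
Holidays: May 25, 1977 (Wed); Jun 8, 1977 (Wed); Jun 29, 1977 (Wed); Jun 30, 1977 (Thu); Jul 11, 1977 (Mon); Jul 16, 1977 (Sat); Aug 20, 1977 (Sat); Aug 24, 1977 (Wed).
6 of the 8 holidays fall on weekdays; the rest are weekends and were already excluded.
Business days: 80 − 6 = 74.

74 business days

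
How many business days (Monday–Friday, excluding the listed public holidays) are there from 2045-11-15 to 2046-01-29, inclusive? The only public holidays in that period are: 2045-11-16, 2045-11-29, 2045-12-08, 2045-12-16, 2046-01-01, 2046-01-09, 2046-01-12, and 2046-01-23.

2045-11-15 is a Wednesday.
The range spans 76 days (inclusive of both endpoints).
76 = 7 × 10 + 6, so there are 10 full weeks plus 6 extra days.
Each full week contributes 5 weekdays (Mon–Fri): 10 × 5 = 50.
The 6 extra days are Wed, Thu, Fri, Sat, Sun, Mon — 4 of them qualify.
Total: 50 + 4 = 54.
Holidays: 2045-11-16 (Thu); 2045-11-29 (Wed); 2045-12-08 (Fri); 2045-12-16 (Sat); 2046-01-01 (Mon); 2046-01-09 (Tue); 2046-01-12 (Fri); 2046-01-23 (Tue).
7 of the 8 holidays fall on weekdays; the rest are weekends and were already excluded.
Business days: 54 − 7 = 47.

47 business days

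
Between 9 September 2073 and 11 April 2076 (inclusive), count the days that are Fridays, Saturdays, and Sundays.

406

9 September 2073 is a Saturday.
That's 946 days from start to end, counting both.
946 = 7 × 135 + 1, so there are 135 full weeks plus 1 extra day.
Each full week contributes 3 days from the set (Fri, Sat, Sun): 135 × 3 = 405.
The 1 extra day is Sat — 1 of them qualifies.
Total: 405 + 1 = 406.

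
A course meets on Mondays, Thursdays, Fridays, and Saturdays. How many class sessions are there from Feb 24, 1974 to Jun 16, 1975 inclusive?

Feb 24, 1974 is a Sunday.
The range spans 478 days (inclusive of both endpoints).
478 = 7 × 68 + 2, so there are 68 full weeks plus 2 extra days.
Each full week contributes 4 days from the set (Mon, Thu, Fri, Sat): 68 × 4 = 272.
The 2 extra days are Sunday, Monday — 1 of them qualifies.
Total: 272 + 1 = 273.

273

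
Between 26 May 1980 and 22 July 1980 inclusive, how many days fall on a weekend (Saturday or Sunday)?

16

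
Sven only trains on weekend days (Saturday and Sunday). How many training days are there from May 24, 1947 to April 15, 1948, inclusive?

94

May 24, 1947 is a Saturday.
That's 328 days from start to end, counting both.
328 = 7 × 46 + 6, so there are 46 full weeks plus 6 extra days.
Each full week contributes 2 weekend days (Sat, Sun): 46 × 2 = 92.
The 6 extra days are Sat, Sun, Mon, Tue, Wed, Thu — 2 of them qualify.
Total: 92 + 2 = 94.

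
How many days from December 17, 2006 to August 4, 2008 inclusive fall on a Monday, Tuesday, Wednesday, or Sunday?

342

December 17, 2006 is a Sunday.
That's 597 days from start to end, counting both.
597 = 7 × 85 + 2, so there are 85 full weeks plus 2 extra days.
Each full week contributes 4 days from the set (Mon, Tue, Wed, Sun): 85 × 4 = 340.
The 2 extra days are Sun, Mon — 2 of them qualify.
Total: 340 + 2 = 342.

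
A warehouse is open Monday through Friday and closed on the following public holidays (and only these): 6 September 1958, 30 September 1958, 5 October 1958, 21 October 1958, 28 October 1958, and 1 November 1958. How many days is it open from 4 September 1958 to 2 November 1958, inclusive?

4 September 1958 is a Thursday.
That's 60 days from start to end, counting both.
60 = 7 × 8 + 4, so there are 8 full weeks plus 4 extra days.
Each full week contributes 5 weekdays (Mon–Fri): 8 × 5 = 40.
The 4 extra days are Thursday, Friday, Saturday, Sunday — 2 of them qualify.
Total: 40 + 2 = 42.
Holidays: 6 September 1958 (Sat); 30 September 1958 (Tue); 5 October 1958 (Sun); 21 October 1958 (Tue); 28 October 1958 (Tue); 1 November 1958 (Sat).
3 of the 6 holidays fall on weekdays; the rest are weekends and were already excluded.
Business days: 42 − 3 = 39.

39 business days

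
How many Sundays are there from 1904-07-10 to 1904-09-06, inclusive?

9

1904-07-10 is a Sunday.
From 1904-07-10 to 1904-09-06 is 59 days inclusive.
59 = 7 × 8 + 3, so there are 8 full weeks plus 3 extra days.
Each full week contributes one Sunday: 8 so far.
The 3 extra days are Sunday, Monday, Tuesday — 1 of them qualifies.
Total: 8 + 1 = 9.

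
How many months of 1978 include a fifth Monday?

A month has five Mondays exactly when Monday falls within its first (length − 28) days.
Jan: 31 days, starts Sun → 5 of Sun, Mon, Tue ✓
Feb: 28 days, starts Wed → 5 of (none)
Mar: 31 days, starts Wed → 5 of Wed, Thu, Fri
Apr: 30 days, starts Sat → 5 of Sat, Sun
May: 31 days, starts Mon → 5 of Mon, Tue, Wed ✓
Jun: 30 days, starts Thu → 5 of Thu, Fri
Jul: 31 days, starts Sat → 5 of Sat, Sun, Mon ✓
Aug: 31 days, starts Tue → 5 of Tue, Wed, Thu
Sep: 30 days, starts Fri → 5 of Fri, Sat
Oct: 31 days, starts Sun → 5 of Sun, Mon, Tue ✓
Nov: 30 days, starts Wed → 5 of Wed, Thu
Dec: 31 days, starts Fri → 5 of Fri, Sat, Sun
Months with five Mondays: Jan, May, Jul, Oct.

4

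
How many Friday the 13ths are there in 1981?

The 13th falls on a Friday when the month's 13th has weekday Fri.
Jan 13 is Tue; Feb 13 is Fri ✓; Mar 13 is Fri ✓; Apr 13 is Mon; May 13 is Wed; Jun 13 is Sat; Jul 13 is Mon; Aug 13 is Thu; Sep 13 is Sun; Oct 13 is Tue; Nov 13 is Fri ✓; Dec 13 is Sun.
Friday the 13ths: Feb, Mar, Nov.

3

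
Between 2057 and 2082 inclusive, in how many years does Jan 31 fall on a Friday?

4

Day of week of January 31 in each year:
2057: Wed, 2058: Thu, 2059: Fri ✓, 2060: Sat, 2061: Mon, 2062: Tue, 2063: Wed, 2064: Thu, 2065: Sat, 2066: Sun, 2067: Mon, 2068: Tue, 2069: Thu, 2070: Fri ✓, 2071: Sat, 2072: Sun, 2073: Tue, 2074: Wed, 2075: Thu, 2076: Fri ✓, 2077: Sun, 2078: Mon, 2079: Tue, 2080: Wed, 2081: Fri ✓, 2082: Sat
Fridays: 2059, 2070, 2076, 2081.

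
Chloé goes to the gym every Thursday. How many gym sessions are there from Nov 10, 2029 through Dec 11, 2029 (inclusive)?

Nov 10, 2029 is a Saturday.
The range spans 32 days (inclusive of both endpoints).
32 = 7 × 4 + 4, so there are 4 full weeks plus 4 extra days.
Each full week contributes one Thursday: 4 so far.
The 4 extra days are Sat, Sun, Mon, Tue — none qualify.
Total: 4 + 0 = 4.

4 Thursdays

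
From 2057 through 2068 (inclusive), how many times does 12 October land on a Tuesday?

Day of week of October 12 in each year:
2057: Fri, 2058: Sat, 2059: Sun, 2060: Tue ✓, 2061: Wed, 2062: Thu, 2063: Fri, 2064: Sun, 2065: Mon, 2066: Tue ✓, 2067: Wed, 2068: Fri
Tuesdays: 2060, 2066.

2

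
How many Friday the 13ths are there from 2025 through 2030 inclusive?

10

Friday-the-13ths by year:
2025: Jun
2026: Feb, Mar, Nov
2027: Aug
2028: Oct
2029: Apr, Jul
2030: Sep, Dec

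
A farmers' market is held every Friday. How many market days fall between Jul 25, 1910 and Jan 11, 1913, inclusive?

129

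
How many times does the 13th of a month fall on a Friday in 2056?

The 13th falls on a Friday when the month's 13th has weekday Fri.
Jan 13 is Thu; Feb 13 is Sun; Mar 13 is Mon; Apr 13 is Thu; May 13 is Sat; Jun 13 is Tue; Jul 13 is Thu; Aug 13 is Sun; Sep 13 is Wed; Oct 13 is Fri ✓; Nov 13 is Mon; Dec 13 is Wed.
Friday the 13ths: Oct.

1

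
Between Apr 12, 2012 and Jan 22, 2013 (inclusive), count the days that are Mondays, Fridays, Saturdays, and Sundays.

Apr 12, 2012 is a Thursday.
From Apr 12, 2012 to Jan 22, 2013 is 286 days inclusive.
286 = 7 × 40 + 6, so there are 40 full weeks plus 6 extra days.
Each full week contributes 4 days from the set (Mon, Fri, Sat, Sun): 40 × 4 = 160.
The 6 extra days are Thu, Fri, Sat, Sun, Mon, Tue — 4 of them qualify.
Total: 160 + 4 = 164.

164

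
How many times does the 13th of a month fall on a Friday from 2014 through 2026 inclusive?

Friday-the-13ths by year:
2014: Jun
2015: Feb, Mar, Nov
2016: May
2017: Jan, Oct
2018: Apr, Jul
2019: Sep, Dec
2020: Mar, Nov
2021: Aug
2022: May
2023: Jan, Oct
2024: Sep, Dec
2025: Jun
2026: Feb, Mar, Nov

23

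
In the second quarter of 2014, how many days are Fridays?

13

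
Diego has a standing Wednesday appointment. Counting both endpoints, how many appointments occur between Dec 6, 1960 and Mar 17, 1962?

67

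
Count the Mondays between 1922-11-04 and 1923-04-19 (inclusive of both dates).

24 Mondays

1922-11-04 is a Saturday.
From 1922-11-04 to 1923-04-19 is 167 days inclusive.
167 = 7 × 23 + 6, so there are 23 full weeks plus 6 extra days.
Each full week contributes one Monday: 23 so far.
The 6 extra days are Saturday, Sunday, Monday, Tuesday, Wednesday, Thursday — 1 of them qualifies.
Total: 23 + 1 = 24.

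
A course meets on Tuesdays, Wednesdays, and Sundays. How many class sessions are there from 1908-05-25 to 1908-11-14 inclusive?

74

1908-05-25 is a Monday.
That's 174 days from start to end, counting both.
174 = 7 × 24 + 6, so there are 24 full weeks plus 6 extra days.
Each full week contributes 3 days from the set (Tue, Wed, Sun): 24 × 3 = 72.
The 6 extra days are Monday, Tuesday, Wednesday, Thursday, Friday, Saturday — 2 of them qualify.
Total: 72 + 2 = 74.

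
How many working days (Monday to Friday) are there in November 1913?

20

1913-11-01 is a Saturday.
The range spans 30 days (inclusive of both endpoints).
30 = 7 × 4 + 2, so there are 4 full weeks plus 2 extra days.
Each full week contributes 5 weekdays (Mon–Fri): 4 × 5 = 20.
The 2 extra days are Saturday, Sunday — none qualify.
Total: 20 + 0 = 20.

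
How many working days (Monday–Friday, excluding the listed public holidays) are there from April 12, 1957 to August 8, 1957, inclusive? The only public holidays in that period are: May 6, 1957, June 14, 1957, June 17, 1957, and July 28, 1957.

82

April 12, 1957 is a Friday.
From April 12, 1957 to August 8, 1957 is 119 days inclusive.
119 = 7 × 17, so the span is exactly 17 full weeks.
Each full week contributes 5 weekdays (Mon–Fri): 17 × 5 = 85.
Holidays: May 6, 1957 (Mon); June 14, 1957 (Fri); June 17, 1957 (Mon); July 28, 1957 (Sun).
3 of the 4 holidays fall on weekdays; the rest are weekends and were already excluded.
Business days: 85 − 3 = 82.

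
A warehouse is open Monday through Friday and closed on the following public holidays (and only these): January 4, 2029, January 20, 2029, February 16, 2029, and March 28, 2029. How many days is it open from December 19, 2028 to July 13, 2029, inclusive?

December 19, 2028 is a Tuesday.
That's 207 days from start to end, counting both.
207 = 7 × 29 + 4, so there are 29 full weeks plus 4 extra days.
Each full week contributes 5 weekdays (Mon–Fri): 29 × 5 = 145.
The 4 extra days are Tuesday, Wednesday, Thursday, Friday — 4 of them qualify.
Total: 145 + 4 = 149.
Holidays: January 4, 2029 (Thu); January 20, 2029 (Sat); February 16, 2029 (Fri); March 28, 2029 (Wed).
3 of the 4 holidays fall on weekdays; the rest are weekends and were already excluded.
Business days: 149 − 3 = 146.

146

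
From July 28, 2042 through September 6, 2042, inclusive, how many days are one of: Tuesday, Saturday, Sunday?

17

July 28, 2042 is a Monday.
The range spans 41 days (inclusive of both endpoints).
41 = 7 × 5 + 6, so there are 5 full weeks plus 6 extra days.
Each full week contributes 3 days from the set (Tue, Sat, Sun): 5 × 3 = 15.
The 6 extra days are Mon, Tue, Wed, Thu, Fri, Sat — 2 of them qualify.
Total: 15 + 2 = 17.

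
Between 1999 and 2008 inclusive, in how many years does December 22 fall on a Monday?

Day of week of December 22 in each year:
1999: Wed, 2000: Fri, 2001: Sat, 2002: Sun, 2003: Mon ✓, 2004: Wed, 2005: Thu, 2006: Fri, 2007: Sat, 2008: Mon ✓
Mondays: 2003, 2008.

2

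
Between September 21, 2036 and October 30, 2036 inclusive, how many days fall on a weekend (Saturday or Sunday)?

11

September 21, 2036 is a Sunday.
That's 40 days from start to end, counting both.
40 = 7 × 5 + 5, so there are 5 full weeks plus 5 extra days.
Each full week contributes 2 weekend days (Sat, Sun): 5 × 2 = 10.
The 5 extra days are Sunday, Monday, Tuesday, Wednesday, Thursday — 1 of them qualifies.
Total: 10 + 1 = 11.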